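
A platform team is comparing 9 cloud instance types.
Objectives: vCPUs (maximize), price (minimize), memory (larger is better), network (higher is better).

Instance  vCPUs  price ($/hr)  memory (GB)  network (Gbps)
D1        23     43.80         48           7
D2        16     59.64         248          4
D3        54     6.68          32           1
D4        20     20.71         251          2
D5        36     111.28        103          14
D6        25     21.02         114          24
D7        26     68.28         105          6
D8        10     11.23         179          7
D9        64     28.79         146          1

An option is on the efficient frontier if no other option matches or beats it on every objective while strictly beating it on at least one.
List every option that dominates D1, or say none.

D6: vCPUs 25≥23, price 21.02≤43.80, memory 114≥48, network 24≥7 — dominates D1.
Others (D2, D3, D4, D5, D7, D8, D9) are each worse than D1 on at least one objective.

D6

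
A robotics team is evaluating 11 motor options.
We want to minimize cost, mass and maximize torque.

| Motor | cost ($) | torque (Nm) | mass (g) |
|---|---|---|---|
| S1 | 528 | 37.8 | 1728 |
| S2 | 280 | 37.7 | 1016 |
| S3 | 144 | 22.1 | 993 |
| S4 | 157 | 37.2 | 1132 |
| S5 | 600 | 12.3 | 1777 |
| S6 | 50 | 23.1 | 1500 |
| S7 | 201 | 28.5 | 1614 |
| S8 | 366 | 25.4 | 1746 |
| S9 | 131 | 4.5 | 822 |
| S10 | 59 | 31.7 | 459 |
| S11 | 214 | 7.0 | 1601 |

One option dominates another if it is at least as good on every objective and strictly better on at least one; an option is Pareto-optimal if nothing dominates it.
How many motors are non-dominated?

5

S1: not dominated (best torque).
S2: not dominated.
S3: dominated by S10 (cost 59≤144, torque 31.7≥22.1, mass 459≤993).
S4: not dominated.
S5: dominated by S1 (cost 528≤600, torque 37.8≥12.3, mass 1728≤1777).
S6: not dominated (best cost).
S7: dominated by S4 (cost 157≤201, torque 37.2≥28.5, mass 1132≤1614).
S8: dominated by S2 (cost 280≤366, torque 37.7≥25.4, mass 1016≤1746).
S9: dominated by S10 (cost 59≤131, torque 31.7≥4.5, mass 459≤822).
S10: not dominated (best mass).
S11: dominated by S3 (cost 144≤214, torque 22.1≥7.0, mass 993≤1601).
Pareto-optimal: S1, S2, S4, S6, S10 → 5.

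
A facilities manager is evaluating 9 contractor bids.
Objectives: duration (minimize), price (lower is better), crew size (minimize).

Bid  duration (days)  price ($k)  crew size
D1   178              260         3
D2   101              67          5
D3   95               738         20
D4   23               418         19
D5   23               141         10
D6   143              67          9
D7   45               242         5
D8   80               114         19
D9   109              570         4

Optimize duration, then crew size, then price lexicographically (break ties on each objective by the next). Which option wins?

D5

First minimize duration: best is 23, kept {D4, D5}.
Then minimize crew size: best is 10, kept {D5}.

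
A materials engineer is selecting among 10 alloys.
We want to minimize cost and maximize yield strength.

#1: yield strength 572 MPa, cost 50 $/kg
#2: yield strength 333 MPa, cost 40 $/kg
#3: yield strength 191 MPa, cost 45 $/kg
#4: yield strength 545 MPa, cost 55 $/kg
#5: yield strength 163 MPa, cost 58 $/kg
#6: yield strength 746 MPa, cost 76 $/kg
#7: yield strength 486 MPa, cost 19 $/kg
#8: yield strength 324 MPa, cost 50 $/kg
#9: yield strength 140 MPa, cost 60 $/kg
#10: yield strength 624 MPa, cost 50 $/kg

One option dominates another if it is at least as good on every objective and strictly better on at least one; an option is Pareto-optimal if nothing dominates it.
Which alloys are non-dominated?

#1: dominated by #10 (yield strength 624≥572, cost 50≤50).
#2: dominated by #7 (yield strength 486≥333, cost 19≤40).
#3: dominated by #2 (yield strength 333≥191, cost 40≤45).
#4: dominated by #1 (yield strength 572≥545, cost 50≤55).
#5: dominated by #1 (yield strength 572≥163, cost 50≤58).
#6: not dominated (best yield strength).
#7: not dominated (best cost).
#8: dominated by #1 (yield strength 572≥324, cost 50≤50).
#9: dominated by #1 (yield strength 572≥140, cost 50≤60).
#10: not dominated.

#6, #7, #10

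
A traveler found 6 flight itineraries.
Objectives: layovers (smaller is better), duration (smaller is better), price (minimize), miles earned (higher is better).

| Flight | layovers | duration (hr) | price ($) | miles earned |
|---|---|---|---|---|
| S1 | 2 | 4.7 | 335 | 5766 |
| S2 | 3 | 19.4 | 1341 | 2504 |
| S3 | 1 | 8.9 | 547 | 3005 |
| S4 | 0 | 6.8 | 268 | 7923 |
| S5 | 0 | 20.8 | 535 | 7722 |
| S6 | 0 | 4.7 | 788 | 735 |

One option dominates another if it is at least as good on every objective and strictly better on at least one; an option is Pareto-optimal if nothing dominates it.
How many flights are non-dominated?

S1: not dominated.
S2: dominated by S1 (layovers 2≤3, duration 4.7≤19.4, price 335≤1341, miles earned 5766≥2504).
S3: dominated by S4 (layovers 0≤1, duration 6.8≤8.9, price 268≤547, miles earned 7923≥3005).
S4: not dominated (best price).
S5: dominated by S4 (layovers 0≤0, duration 6.8≤20.8, price 268≤535, miles earned 7923≥7722).
S6: not dominated.
Pareto-optimal: S1, S4, S6 → 3.

3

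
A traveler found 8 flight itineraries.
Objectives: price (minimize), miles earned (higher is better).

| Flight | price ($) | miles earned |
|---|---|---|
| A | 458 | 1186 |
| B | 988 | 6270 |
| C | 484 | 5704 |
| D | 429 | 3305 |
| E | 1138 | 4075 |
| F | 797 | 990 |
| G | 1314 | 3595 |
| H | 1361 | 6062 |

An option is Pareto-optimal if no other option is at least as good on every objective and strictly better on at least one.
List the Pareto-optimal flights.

A: dominated by D (price 429≤458, miles earned 3305≥1186).
B: not dominated (best miles earned).
C: not dominated.
D: not dominated (best price).
E: dominated by B (price 988≤1138, miles earned 6270≥4075).
F: dominated by A (price 458≤797, miles earned 1186≥990).
G: dominated by B (price 988≤1314, miles earned 6270≥3595).
H: dominated by B (price 988≤1361, miles earned 6270≥6062).

B, C, D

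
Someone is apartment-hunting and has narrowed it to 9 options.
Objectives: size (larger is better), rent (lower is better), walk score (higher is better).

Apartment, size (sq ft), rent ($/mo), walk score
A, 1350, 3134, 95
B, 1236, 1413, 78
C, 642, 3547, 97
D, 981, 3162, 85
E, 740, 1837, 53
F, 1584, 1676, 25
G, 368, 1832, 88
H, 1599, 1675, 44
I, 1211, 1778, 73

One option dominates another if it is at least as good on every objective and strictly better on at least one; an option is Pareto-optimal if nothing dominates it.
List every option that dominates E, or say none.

B, I

B: size 1236≥740, rent 1413≤1837, walk score 78≥53 — dominates E.
I: size 1211≥740, rent 1778≤1837, walk score 73≥53 — dominates E.
Others (A, C, D, F, G, H) are each worse than E on at least one objective.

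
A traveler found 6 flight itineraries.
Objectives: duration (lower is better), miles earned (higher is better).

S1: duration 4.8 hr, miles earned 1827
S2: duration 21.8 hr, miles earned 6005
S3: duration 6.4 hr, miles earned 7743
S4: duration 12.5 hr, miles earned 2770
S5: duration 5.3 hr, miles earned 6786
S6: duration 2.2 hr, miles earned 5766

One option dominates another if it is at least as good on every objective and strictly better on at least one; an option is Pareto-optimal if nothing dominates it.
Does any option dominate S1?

S6 vs S1: duration 2.2≤4.8, miles earned 5766≥1827 — S6 is at least as good on every objective and strictly better on at least one, so S6 dominates S1.

Yes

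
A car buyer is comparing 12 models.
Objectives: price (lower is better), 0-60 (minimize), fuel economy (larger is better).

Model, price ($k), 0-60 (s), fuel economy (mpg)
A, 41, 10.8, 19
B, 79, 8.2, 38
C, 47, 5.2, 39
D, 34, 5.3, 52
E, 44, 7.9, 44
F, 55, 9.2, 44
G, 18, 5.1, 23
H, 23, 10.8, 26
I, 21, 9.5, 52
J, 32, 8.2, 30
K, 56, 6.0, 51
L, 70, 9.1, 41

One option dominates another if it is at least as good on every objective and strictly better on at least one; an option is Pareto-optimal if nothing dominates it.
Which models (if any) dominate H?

I

I: price 21≤23, 0-60 9.5≤10.8, fuel economy 52≥26 — dominates H.
Others (A, B, C, D, E, F, G, J, K, L) are each worse than H on at least one objective.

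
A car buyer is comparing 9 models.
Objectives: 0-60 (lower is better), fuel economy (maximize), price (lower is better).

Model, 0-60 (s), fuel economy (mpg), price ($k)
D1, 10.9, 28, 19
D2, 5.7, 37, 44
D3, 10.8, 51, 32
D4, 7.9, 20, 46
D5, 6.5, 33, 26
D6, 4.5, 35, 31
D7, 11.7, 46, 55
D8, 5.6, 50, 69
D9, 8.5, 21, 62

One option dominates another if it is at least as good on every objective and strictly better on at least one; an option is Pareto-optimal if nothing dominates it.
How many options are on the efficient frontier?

D1: not dominated (best price).
D2: not dominated.
D3: not dominated (best fuel economy).
D4: dominated by D2 (0-60 5.7≤7.9, fuel economy 37≥20, price 44≤46).
D5: not dominated.
D6: not dominated (best 0-60).
D7: dominated by D3 (0-60 10.8≤11.7, fuel economy 51≥46, price 32≤55).
D8: not dominated.
D9: dominated by D2 (0-60 5.7≤8.5, fuel economy 37≥21, price 44≤62).
Pareto-optimal: D1, D2, D3, D5, D6, D8 → 6.

6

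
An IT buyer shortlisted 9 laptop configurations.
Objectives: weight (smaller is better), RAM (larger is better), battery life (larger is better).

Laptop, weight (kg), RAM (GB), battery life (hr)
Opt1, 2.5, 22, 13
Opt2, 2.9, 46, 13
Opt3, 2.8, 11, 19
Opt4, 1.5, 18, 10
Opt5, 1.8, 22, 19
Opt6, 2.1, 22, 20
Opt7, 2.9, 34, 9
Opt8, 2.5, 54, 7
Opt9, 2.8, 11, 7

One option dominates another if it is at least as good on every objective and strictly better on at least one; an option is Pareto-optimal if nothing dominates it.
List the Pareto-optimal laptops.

Opt2, Opt4, Opt5, Opt6, Opt8

Opt1: dominated by Opt5 (weight 1.8≤2.5, RAM 22≥22, battery life 19≥13).
Opt2: not dominated.
Opt3: dominated by Opt5 (weight 1.8≤2.8, RAM 22≥11, battery life 19≥19).
Opt4: not dominated (best weight).
Opt5: not dominated.
Opt6: not dominated (best battery life).
Opt7: dominated by Opt2 (weight 2.9≤2.9, RAM 46≥34, battery life 13≥9).
Opt8: not dominated (best RAM).
Opt9: dominated by Opt1 (weight 2.5≤2.8, RAM 22≥11, battery life 13≥7).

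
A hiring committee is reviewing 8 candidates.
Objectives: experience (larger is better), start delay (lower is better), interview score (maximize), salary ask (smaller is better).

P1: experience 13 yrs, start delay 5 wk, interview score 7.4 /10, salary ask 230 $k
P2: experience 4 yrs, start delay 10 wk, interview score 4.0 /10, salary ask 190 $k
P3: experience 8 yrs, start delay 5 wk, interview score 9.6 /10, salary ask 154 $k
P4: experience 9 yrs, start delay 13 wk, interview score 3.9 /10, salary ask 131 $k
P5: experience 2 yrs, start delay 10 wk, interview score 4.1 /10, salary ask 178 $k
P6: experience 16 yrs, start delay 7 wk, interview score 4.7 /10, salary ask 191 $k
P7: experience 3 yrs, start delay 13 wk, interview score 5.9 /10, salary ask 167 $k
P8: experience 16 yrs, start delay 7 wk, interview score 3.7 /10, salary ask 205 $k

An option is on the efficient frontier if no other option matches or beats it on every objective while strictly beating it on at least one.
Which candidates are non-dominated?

P1, P3, P4, P6

P1: not dominated.
P2: dominated by P3 (experience 8≥4, start delay 5≤10, interview score 9.6≥4.0, salary ask 154≤190).
P3: not dominated (best interview score).
P4: not dominated (best salary ask).
P5: dominated by P3 (experience 8≥2, start delay 5≤10, interview score 9.6≥4.1, salary ask 154≤178).
P6: not dominated.
P7: dominated by P3 (experience 8≥3, start delay 5≤13, interview score 9.6≥5.9, salary ask 154≤167).
P8: dominated by P6 (experience 16≥16, start delay 7≤7, interview score 4.7≥3.7, salary ask 191≤205).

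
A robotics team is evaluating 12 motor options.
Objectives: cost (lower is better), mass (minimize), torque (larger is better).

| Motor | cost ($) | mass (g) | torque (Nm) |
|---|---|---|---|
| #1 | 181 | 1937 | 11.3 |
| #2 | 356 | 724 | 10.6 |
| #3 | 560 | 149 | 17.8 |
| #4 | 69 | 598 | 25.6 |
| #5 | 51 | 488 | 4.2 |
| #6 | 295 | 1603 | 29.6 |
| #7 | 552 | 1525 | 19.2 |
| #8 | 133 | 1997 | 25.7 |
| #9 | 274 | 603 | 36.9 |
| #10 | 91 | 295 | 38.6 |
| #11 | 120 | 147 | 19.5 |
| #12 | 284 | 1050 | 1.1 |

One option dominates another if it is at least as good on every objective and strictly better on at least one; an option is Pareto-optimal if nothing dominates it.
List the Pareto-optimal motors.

#4, #5, #10, #11

#1: dominated by #4 (cost 69≤181, mass 598≤1937, torque 25.6≥11.3).
#2: dominated by #4 (cost 69≤356, mass 598≤724, torque 25.6≥10.6).
#3: dominated by #11 (cost 120≤560, mass 147≤149, torque 19.5≥17.8).
#4: not dominated.
#5: not dominated (best cost).
#6: dominated by #9 (cost 274≤295, mass 603≤1603, torque 36.9≥29.6).
#7: dominated by #4 (cost 69≤552, mass 598≤1525, torque 25.6≥19.2).
#8: dominated by #10 (cost 91≤133, mass 295≤1997, torque 38.6≥25.7).
#9: dominated by #10 (cost 91≤274, mass 295≤603, torque 38.6≥36.9).
#10: not dominated (best torque).
#11: not dominated (best mass).
#12: dominated by #4 (cost 69≤284, mass 598≤1050, torque 25.6≥1.1).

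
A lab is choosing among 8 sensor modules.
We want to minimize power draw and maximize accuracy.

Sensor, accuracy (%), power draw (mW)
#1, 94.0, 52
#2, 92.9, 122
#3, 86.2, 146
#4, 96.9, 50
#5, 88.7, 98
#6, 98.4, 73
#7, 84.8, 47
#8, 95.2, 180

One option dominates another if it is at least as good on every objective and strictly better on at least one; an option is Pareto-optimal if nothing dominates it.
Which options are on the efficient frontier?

#4, #6, #7

#1: dominated by #4 (accuracy 96.9≥94.0, power draw 50≤52).
#2: dominated by #1 (accuracy 94.0≥92.9, power draw 52≤122).
#3: dominated by #1 (accuracy 94.0≥86.2, power draw 52≤146).
#4: not dominated.
#5: dominated by #1 (accuracy 94.0≥88.7, power draw 52≤98).
#6: not dominated (best accuracy).
#7: not dominated (best power draw).
#8: dominated by #4 (accuracy 96.9≥95.2, power draw 50≤180).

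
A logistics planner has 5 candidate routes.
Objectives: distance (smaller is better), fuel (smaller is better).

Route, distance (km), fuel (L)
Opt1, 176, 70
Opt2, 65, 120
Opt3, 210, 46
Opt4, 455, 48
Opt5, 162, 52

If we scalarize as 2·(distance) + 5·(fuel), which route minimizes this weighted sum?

Opt5

Opt1: 2·176 + 5·70 = 702
Opt2: 2·65 + 5·120 = 730
Opt3: 2·210 + 5·46 = 650
Opt4: 2·455 + 5·48 = 1150
Opt5: 2·162 + 5·52 = 584
Lowest: Opt5 at 584.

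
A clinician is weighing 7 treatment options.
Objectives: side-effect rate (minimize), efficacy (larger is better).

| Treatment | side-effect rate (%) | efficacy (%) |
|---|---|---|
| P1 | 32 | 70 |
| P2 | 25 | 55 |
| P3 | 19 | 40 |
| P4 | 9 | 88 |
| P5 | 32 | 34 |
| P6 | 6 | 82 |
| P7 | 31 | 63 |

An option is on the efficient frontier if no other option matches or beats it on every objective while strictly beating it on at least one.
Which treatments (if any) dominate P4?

P1: worse on side-effect rate (32 vs 9).
P2: worse on side-effect rate (25 vs 9).
P3: worse on side-effect rate (19 vs 9).
P5: worse on side-effect rate (32 vs 9).
P6: worse on efficacy (82 vs 88).
P7: worse on side-effect rate (31 vs 9).
No option dominates P4.

none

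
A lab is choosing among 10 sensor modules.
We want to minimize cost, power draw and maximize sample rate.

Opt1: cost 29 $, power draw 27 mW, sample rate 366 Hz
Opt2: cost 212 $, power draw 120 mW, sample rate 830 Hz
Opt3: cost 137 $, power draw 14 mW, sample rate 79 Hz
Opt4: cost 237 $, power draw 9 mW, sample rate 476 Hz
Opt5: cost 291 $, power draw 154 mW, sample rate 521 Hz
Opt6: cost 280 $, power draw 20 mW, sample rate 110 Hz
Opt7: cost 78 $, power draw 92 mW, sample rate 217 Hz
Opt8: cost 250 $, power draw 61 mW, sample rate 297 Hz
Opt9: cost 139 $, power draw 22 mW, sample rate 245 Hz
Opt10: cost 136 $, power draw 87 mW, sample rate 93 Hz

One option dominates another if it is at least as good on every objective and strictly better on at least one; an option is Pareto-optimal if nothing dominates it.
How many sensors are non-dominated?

5

Opt1: not dominated (best cost).
Opt2: not dominated (best sample rate).
Opt3: not dominated.
Opt4: not dominated (best power draw).
Opt5: dominated by Opt2 (cost 212≤291, power draw 120≤154, sample rate 830≥521).
Opt6: dominated by Opt4 (cost 237≤280, power draw 9≤20, sample rate 476≥110).
Opt7: dominated by Opt1 (cost 29≤78, power draw 27≤92, sample rate 366≥217).
Opt8: dominated by Opt1 (cost 29≤250, power draw 27≤61, sample rate 366≥297).
Opt9: not dominated.
Opt10: dominated by Opt1 (cost 29≤136, power draw 27≤87, sample rate 366≥93).
Pareto-optimal: Opt1, Opt2, Opt3, Opt4, Opt9 → 5.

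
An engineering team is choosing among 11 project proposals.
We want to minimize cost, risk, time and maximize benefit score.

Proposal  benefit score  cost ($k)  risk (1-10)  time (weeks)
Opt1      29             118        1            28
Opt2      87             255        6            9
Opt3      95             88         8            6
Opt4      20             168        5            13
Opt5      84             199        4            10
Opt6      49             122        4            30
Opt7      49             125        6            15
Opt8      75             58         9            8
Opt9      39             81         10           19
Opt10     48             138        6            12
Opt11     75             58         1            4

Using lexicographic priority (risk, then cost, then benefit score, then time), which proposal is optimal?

Opt11

First minimize risk: best is 1, kept {Opt1, Opt11}.
Then minimize cost: best is 58, kept {Opt11}.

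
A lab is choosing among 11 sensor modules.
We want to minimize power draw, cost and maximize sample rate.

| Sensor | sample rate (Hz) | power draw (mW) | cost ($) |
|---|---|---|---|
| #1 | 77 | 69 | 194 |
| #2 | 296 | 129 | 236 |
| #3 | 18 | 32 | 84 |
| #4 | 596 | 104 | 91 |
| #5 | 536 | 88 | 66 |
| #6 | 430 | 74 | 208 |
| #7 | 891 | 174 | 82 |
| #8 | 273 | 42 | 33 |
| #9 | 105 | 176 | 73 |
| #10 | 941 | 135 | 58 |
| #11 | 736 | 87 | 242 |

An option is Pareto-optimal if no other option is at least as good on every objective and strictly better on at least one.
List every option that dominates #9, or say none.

#5: sample rate 536≥105, power draw 88≤176, cost 66≤73 — dominates #9.
#8: sample rate 273≥105, power draw 42≤176, cost 33≤73 — dominates #9.
#10: sample rate 941≥105, power draw 135≤176, cost 58≤73 — dominates #9.
Others (#1, #2, #3, #4, #6, #7, #11) are each worse than #9 on at least one objective.

#5, #8, #10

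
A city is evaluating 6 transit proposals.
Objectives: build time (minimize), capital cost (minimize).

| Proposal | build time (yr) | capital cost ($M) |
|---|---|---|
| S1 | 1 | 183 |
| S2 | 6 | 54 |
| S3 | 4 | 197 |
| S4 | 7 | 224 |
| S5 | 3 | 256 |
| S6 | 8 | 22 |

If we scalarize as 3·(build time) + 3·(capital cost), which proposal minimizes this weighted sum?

S1: 3·1 + 3·183 = 552
S2: 3·6 + 3·54 = 180
S3: 3·4 + 3·197 = 603
S4: 3·7 + 3·224 = 693
S5: 3·3 + 3·256 = 777
S6: 3·8 + 3·22 = 90
Lowest: S6 at 90.

S6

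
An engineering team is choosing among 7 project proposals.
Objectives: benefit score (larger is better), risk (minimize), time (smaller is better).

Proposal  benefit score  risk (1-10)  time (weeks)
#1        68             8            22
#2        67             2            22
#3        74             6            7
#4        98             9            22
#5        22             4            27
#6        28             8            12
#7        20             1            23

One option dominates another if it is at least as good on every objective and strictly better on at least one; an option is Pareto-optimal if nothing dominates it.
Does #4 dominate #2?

No

#4 vs #2: #4 is worse on risk (9 vs 2), so it does not dominate #2.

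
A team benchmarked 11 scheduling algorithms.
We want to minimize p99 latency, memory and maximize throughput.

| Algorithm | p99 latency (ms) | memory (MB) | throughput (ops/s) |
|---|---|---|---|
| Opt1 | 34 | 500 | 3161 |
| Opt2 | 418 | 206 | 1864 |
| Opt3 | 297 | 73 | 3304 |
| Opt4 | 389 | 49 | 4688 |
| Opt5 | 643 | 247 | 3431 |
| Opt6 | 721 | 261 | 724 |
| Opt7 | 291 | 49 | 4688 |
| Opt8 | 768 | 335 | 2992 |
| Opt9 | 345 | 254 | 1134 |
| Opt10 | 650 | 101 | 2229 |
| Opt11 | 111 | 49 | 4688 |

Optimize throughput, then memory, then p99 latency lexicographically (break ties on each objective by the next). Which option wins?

First maximize throughput: best is 4688, kept {Opt4, Opt7, Opt11}.
Then minimize memory: best is 49, kept {Opt4, Opt7, Opt11}.
Then minimize p99 latency: best is 111, kept {Opt11}.

Opt11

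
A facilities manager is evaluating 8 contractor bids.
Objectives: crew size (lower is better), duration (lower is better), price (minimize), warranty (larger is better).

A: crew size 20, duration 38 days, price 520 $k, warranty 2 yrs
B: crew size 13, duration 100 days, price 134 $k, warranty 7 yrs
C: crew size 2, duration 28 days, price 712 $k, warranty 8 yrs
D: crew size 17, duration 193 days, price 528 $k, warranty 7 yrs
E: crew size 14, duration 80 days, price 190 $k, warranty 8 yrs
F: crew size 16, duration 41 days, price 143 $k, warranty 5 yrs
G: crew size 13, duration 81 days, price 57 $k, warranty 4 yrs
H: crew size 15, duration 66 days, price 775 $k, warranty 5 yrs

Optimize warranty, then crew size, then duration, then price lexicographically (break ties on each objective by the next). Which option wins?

C

First maximize warranty: best is 8, kept {C, E}.
Then minimize crew size: best is 2, kept {C}.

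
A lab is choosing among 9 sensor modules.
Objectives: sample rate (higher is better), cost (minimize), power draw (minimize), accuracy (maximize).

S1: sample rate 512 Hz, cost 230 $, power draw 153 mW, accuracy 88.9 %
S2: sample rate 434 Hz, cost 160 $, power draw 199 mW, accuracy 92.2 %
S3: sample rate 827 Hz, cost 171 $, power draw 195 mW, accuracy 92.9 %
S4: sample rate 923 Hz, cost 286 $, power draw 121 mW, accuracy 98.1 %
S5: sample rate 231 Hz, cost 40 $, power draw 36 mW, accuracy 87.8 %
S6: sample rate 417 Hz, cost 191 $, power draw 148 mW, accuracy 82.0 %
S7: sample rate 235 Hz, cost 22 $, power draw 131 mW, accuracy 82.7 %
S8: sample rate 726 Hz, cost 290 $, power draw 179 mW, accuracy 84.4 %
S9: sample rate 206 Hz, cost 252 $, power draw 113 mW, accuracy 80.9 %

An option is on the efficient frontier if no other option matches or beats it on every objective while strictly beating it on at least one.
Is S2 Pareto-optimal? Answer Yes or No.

Yes

S1: worse on cost (230 vs 160).
S3: worse on cost (171 vs 160).
S4: worse on cost (286 vs 160).
S5: worse on sample rate (231 vs 434).
S6: worse on sample rate (417 vs 434).
S7: worse on sample rate (235 vs 434).
S8: worse on cost (290 vs 160).
S9: worse on sample rate (206 vs 434).
No option is at least as good as S2 on every objective and strictly better on one.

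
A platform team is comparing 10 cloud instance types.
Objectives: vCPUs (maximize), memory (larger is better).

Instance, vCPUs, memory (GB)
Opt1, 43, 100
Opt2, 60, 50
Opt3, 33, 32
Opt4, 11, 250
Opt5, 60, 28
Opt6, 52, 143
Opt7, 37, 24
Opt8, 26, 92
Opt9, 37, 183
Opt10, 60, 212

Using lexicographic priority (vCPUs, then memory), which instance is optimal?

Opt10

First maximize vCPUs: best is 60, kept {Opt2, Opt5, Opt10}.
Then maximize memory: best is 212, kept {Opt10}.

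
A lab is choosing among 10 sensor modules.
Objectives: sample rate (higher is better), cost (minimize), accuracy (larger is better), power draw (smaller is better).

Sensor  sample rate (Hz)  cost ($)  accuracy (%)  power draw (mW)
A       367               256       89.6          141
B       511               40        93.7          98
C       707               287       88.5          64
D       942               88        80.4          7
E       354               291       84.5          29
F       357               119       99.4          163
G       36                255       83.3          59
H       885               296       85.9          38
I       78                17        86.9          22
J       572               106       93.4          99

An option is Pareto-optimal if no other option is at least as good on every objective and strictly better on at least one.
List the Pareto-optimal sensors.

B, C, D, E, F, H, I, J

A: dominated by B (sample rate 511≥367, cost 40≤256, accuracy 93.7≥89.6, power draw 98≤141).
B: not dominated.
C: not dominated.
D: not dominated (best sample rate).
E: not dominated.
F: not dominated (best accuracy).
G: dominated by I (sample rate 78≥36, cost 17≤255, accuracy 86.9≥83.3, power draw 22≤59).
H: not dominated.
I: not dominated (best cost).
J: not dominated.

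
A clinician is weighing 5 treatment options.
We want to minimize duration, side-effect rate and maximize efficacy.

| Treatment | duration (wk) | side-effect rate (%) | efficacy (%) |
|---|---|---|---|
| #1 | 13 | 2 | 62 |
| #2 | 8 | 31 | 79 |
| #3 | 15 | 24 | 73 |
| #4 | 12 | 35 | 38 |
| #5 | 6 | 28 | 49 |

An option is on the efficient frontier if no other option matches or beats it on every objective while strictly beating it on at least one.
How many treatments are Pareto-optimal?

#1: not dominated (best side-effect rate).
#2: not dominated (best efficacy).
#3: not dominated.
#4: dominated by #2 (duration 8≤12, side-effect rate 31≤35, efficacy 79≥38).
#5: not dominated (best duration).
Pareto-optimal: #1, #2, #3, #5 → 4.

4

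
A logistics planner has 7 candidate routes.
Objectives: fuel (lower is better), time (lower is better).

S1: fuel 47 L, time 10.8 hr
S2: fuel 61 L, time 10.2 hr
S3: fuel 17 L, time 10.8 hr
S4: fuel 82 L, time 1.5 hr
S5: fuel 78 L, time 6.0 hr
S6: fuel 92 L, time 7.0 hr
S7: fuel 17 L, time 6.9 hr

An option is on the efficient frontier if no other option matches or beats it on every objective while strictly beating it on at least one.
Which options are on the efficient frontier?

S1: dominated by S3 (fuel 17≤47, time 10.8≤10.8).
S2: dominated by S7 (fuel 17≤61, time 6.9≤10.2).
S3: dominated by S7 (fuel 17≤17, time 6.9≤10.8).
S4: not dominated (best time).
S5: not dominated.
S6: dominated by S4 (fuel 82≤92, time 1.5≤7.0).
S7: not dominated.

S4, S5, S7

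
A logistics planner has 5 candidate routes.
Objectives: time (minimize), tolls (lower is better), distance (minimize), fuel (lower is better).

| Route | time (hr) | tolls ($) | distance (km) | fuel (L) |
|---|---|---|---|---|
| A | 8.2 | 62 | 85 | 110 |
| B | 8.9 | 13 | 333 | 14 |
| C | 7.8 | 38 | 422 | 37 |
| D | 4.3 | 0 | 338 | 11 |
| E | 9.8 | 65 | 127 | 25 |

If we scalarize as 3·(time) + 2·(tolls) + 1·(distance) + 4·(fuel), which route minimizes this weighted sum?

E

A: 3·8.2 + 2·62 + 1·85 + 4·110 = 673.6
B: 3·8.9 + 2·13 + 1·333 + 4·14 = 441.7
C: 3·7.8 + 2·38 + 1·422 + 4·37 = 669.4
D: 3·4.3 + 2·0 + 1·338 + 4·11 = 394.9
E: 3·9.8 + 2·65 + 1·127 + 4·25 = 386.4
Lowest: E at 386.4.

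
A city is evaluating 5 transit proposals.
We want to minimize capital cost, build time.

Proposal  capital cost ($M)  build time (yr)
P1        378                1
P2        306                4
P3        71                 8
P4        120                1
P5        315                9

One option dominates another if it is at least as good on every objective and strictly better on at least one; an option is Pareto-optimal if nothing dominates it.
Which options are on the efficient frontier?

P1: dominated by P4 (capital cost 120≤378, build time 1≤1).
P2: dominated by P4 (capital cost 120≤306, build time 1≤4).
P3: not dominated (best capital cost).
P4: not dominated.
P5: dominated by P2 (capital cost 306≤315, build time 4≤9).

P3, P4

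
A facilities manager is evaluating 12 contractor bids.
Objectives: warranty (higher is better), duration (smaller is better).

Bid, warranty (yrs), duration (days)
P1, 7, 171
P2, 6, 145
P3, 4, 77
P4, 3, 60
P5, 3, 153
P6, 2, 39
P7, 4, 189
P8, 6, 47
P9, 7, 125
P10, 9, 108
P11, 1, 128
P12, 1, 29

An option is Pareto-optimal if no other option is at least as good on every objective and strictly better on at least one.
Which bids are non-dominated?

P6, P8, P10, P12

P1: dominated by P9 (warranty 7≥7, duration 125≤171).
P2: dominated by P8 (warranty 6≥6, duration 47≤145).
P3: dominated by P8 (warranty 6≥4, duration 47≤77).
P4: dominated by P8 (warranty 6≥3, duration 47≤60).
P5: dominated by P2 (warranty 6≥3, duration 145≤153).
P6: not dominated.
P7: dominated by P1 (warranty 7≥4, duration 171≤189).
P8: not dominated.
P9: dominated by P10 (warranty 9≥7, duration 108≤125).
P10: not dominated (best warranty).
P11: dominated by P3 (warranty 4≥1, duration 77≤128).
P12: not dominated (best duration).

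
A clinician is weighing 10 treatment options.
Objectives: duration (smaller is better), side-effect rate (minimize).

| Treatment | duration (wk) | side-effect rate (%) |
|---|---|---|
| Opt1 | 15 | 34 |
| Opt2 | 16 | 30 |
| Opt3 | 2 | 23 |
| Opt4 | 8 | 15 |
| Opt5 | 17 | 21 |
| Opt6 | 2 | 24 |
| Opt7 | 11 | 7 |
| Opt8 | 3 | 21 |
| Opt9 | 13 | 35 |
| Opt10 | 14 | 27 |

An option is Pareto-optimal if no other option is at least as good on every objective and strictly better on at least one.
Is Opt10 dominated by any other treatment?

Yes

Opt3 vs Opt10: duration 2≤14, side-effect rate 23≤27 — Opt3 is at least as good on every objective and strictly better on at least one, so Opt3 dominates Opt10.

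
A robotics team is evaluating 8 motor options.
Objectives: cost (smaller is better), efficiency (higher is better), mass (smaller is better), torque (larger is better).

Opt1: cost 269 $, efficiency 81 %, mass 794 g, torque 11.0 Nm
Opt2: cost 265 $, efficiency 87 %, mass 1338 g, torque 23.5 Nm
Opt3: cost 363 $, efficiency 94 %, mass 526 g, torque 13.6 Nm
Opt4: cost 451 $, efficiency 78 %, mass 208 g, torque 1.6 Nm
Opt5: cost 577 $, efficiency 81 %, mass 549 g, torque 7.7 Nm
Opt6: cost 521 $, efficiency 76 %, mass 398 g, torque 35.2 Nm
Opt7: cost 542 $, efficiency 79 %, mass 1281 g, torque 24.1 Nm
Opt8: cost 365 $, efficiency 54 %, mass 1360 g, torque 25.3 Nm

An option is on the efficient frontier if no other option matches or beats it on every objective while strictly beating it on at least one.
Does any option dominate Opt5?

Yes

Opt3 vs Opt5: cost 363≤577, efficiency 94≥81, mass 526≤549, torque 13.6≥7.7 — Opt3 is at least as good on every objective and strictly better on at least one, so Opt3 dominates Opt5.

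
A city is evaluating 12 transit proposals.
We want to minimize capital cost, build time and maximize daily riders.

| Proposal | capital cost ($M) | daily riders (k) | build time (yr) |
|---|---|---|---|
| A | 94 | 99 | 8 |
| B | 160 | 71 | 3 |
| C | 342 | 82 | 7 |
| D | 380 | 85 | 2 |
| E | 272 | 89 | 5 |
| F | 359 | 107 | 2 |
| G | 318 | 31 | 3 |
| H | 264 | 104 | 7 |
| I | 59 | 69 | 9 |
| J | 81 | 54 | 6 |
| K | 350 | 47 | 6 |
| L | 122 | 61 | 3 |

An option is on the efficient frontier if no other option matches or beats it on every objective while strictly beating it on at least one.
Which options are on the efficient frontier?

A: not dominated.
B: not dominated.
C: dominated by E (capital cost 272≤342, daily riders 89≥82, build time 5≤7).
D: dominated by F (capital cost 359≤380, daily riders 107≥85, build time 2≤2).
E: not dominated.
F: not dominated (best daily riders).
G: dominated by B (capital cost 160≤318, daily riders 71≥31, build time 3≤3).
H: not dominated.
I: not dominated (best capital cost).
J: not dominated.
K: dominated by B (capital cost 160≤350, daily riders 71≥47, build time 3≤6).
L: not dominated.

A, B, E, F, H, I, J, L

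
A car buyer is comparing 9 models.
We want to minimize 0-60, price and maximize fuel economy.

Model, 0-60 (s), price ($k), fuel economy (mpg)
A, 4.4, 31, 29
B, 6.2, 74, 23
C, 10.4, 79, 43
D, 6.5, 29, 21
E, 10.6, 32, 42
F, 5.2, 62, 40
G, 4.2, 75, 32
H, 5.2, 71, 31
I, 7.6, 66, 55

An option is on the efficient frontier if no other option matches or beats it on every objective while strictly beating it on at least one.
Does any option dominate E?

No

A: worse on fuel economy (29 vs 42).
B: worse on price (74 vs 32).
C: worse on price (79 vs 32).
D: worse on fuel economy (21 vs 42).
F: worse on price (62 vs 32).
G: worse on price (75 vs 32).
H: worse on price (71 vs 32).
I: worse on price (66 vs 32).
No option is at least as good as E on every objective and strictly better on one.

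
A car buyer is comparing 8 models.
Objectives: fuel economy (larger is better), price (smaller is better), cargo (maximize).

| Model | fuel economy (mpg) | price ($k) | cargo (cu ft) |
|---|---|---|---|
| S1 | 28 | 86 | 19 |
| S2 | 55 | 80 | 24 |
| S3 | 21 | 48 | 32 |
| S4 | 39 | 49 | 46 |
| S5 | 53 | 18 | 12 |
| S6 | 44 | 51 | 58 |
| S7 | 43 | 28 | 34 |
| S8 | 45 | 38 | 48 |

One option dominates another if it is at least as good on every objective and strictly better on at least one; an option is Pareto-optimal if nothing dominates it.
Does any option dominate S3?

S7 vs S3: fuel economy 43≥21, price 28≤48, cargo 34≥32 — S7 is at least as good on every objective and strictly better on at least one, so S7 dominates S3.

Yes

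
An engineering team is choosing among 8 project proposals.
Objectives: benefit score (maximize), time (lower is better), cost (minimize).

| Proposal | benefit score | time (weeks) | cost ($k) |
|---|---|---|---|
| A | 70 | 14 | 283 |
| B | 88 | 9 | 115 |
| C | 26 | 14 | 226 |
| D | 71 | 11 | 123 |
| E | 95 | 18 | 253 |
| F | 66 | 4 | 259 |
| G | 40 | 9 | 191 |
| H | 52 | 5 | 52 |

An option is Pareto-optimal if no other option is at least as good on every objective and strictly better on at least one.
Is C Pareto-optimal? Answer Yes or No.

No

B vs C: benefit score 88≥26, time 9≤14, cost 115≤226 — B is at least as good on every objective and strictly better on at least one, so B dominates C.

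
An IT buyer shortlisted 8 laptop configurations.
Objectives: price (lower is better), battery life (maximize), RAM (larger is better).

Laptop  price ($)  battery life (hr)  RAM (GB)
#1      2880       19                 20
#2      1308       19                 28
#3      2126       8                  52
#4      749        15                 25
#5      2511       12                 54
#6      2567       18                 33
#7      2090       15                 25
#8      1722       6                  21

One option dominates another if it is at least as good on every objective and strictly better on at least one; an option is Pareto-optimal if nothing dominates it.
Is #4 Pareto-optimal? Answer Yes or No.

#1: worse on price (2880 vs 749).
#2: worse on price (1308 vs 749).
#3: worse on price (2126 vs 749).
#5: worse on price (2511 vs 749).
#6: worse on price (2567 vs 749).
#7: worse on price (2090 vs 749).
#8: worse on price (1722 vs 749).
No option is at least as good as #4 on every objective and strictly better on one.

Yes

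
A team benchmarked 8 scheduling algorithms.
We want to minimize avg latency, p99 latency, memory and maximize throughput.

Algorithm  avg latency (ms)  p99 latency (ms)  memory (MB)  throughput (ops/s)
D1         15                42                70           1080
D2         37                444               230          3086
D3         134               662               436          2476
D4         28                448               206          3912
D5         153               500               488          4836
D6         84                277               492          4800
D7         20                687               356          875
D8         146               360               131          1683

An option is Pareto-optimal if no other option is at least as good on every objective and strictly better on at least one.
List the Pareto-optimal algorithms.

D1, D2, D4, D5, D6, D8

D1: not dominated (best avg latency).
D2: not dominated.
D3: dominated by D2 (avg latency 37≤134, p99 latency 444≤662, memory 230≤436, throughput 3086≥2476).
D4: not dominated.
D5: not dominated (best throughput).
D6: not dominated.
D7: dominated by D1 (avg latency 15≤20, p99 latency 42≤687, memory 70≤356, throughput 1080≥875).
D8: not dominated.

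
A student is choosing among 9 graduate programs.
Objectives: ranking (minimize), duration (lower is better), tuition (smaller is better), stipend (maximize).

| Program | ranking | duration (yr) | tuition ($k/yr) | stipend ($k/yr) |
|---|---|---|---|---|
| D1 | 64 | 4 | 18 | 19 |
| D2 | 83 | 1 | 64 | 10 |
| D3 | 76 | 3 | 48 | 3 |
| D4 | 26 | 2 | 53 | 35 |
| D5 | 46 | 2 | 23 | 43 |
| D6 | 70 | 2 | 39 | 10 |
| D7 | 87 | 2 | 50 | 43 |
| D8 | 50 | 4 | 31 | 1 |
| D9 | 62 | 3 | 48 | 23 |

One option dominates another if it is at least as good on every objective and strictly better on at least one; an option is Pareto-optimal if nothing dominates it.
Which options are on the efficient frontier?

D1: not dominated (best tuition).
D2: not dominated (best duration).
D3: dominated by D5 (ranking 46≤76, duration 2≤3, tuition 23≤48, stipend 43≥3).
D4: not dominated (best ranking).
D5: not dominated.
D6: dominated by D5 (ranking 46≤70, duration 2≤2, tuition 23≤39, stipend 43≥10).
D7: dominated by D5 (ranking 46≤87, duration 2≤2, tuition 23≤50, stipend 43≥43).
D8: dominated by D5 (ranking 46≤50, duration 2≤4, tuition 23≤31, stipend 43≥1).
D9: dominated by D5 (ranking 46≤62, duration 2≤3, tuition 23≤48, stipend 43≥23).

D1, D2, D4, D5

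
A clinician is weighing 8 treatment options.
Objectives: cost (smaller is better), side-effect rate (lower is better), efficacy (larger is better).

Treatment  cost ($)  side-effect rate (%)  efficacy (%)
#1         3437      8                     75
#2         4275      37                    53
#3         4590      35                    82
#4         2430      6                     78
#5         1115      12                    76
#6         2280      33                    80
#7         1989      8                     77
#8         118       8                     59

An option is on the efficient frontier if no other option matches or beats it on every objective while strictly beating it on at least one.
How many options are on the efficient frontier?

6

#1: dominated by #4 (cost 2430≤3437, side-effect rate 6≤8, efficacy 78≥75).
#2: dominated by #1 (cost 3437≤4275, side-effect rate 8≤37, efficacy 75≥53).
#3: not dominated (best efficacy).
#4: not dominated (best side-effect rate).
#5: not dominated.
#6: not dominated.
#7: not dominated.
#8: not dominated (best cost).
Pareto-optimal: #3, #4, #5, #6, #7, #8 → 6.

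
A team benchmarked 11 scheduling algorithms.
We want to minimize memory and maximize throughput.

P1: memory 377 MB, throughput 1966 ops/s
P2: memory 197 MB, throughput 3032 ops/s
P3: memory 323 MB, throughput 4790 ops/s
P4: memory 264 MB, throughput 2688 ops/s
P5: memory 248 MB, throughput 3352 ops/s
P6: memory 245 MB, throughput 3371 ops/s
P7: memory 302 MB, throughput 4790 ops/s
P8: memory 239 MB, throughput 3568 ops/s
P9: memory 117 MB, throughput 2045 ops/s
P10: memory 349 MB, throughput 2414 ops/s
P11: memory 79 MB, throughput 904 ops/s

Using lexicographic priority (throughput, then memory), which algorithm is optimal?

First maximize throughput: best is 4790, kept {P3, P7}.
Then minimize memory: best is 302, kept {P7}.

P7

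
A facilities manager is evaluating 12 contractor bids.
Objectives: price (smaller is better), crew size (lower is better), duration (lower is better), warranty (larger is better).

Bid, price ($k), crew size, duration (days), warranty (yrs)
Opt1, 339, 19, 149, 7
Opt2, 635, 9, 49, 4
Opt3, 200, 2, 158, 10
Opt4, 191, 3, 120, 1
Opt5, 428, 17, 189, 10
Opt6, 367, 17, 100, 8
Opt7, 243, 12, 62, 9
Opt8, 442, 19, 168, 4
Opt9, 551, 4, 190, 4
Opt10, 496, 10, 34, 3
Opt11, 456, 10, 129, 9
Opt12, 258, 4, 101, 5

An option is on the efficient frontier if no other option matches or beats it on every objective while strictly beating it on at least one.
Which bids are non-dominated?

Opt1: dominated by Opt7 (price 243≤339, crew size 12≤19, duration 62≤149, warranty 9≥7).
Opt2: not dominated.
Opt3: not dominated (best crew size).
Opt4: not dominated (best price).
Opt5: dominated by Opt3 (price 200≤428, crew size 2≤17, duration 158≤189, warranty 10≥10).
Opt6: dominated by Opt7 (price 243≤367, crew size 12≤17, duration 62≤100, warranty 9≥8).
Opt7: not dominated.
Opt8: dominated by Opt1 (price 339≤442, crew size 19≤19, duration 149≤168, warranty 7≥4).
Opt9: dominated by Opt3 (price 200≤551, crew size 2≤4, duration 158≤190, warranty 10≥4).
Opt10: not dominated (best duration).
Opt11: not dominated.
Opt12: not dominated.

Opt2, Opt3, Opt4, Opt7, Opt10, Opt11, Opt12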